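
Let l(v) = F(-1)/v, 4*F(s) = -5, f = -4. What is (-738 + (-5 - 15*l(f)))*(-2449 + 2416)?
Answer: 394779/16 ≈ 24674.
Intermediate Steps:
F(s) = -5/4 (F(s) = (¼)*(-5) = -5/4)
l(v) = -5/(4*v)
(-738 + (-5 - 15*l(f)))*(-2449 + 2416) = (-738 + (-5 - (-75)/(4*(-4))))*(-2449 + 2416) = (-738 + (-5 - (-75)*(-1)/(4*4)))*(-33) = (-738 + (-5 - 15*5/16))*(-33) = (-738 + (-5 - 75/16))*(-33) = (-738 - 155/16)*(-33) = -11963/16*(-33) = 394779/16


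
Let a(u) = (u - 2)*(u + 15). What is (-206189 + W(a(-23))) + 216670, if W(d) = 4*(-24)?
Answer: 10385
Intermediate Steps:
a(u) = (-2 + u)*(15 + u)
W(d) = -96
(-206189 + W(a(-23))) + 216670 = (-206189 - 96) + 216670 = -206285 + 216670 = 10385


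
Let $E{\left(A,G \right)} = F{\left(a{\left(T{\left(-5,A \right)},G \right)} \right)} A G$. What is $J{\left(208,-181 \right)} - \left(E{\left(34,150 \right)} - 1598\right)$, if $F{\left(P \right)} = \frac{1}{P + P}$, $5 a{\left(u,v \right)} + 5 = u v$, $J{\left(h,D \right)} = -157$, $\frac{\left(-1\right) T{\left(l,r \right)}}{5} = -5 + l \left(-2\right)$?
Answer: $\frac{1084741}{751} \approx 1444.4$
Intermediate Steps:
$T{\left(l,r \right)} = 25 + 10 l$ ($T{\left(l,r \right)} = - 5 \left(-5 + l \left(-2\right)\right) = - 5 \left(-5 - 2 l\right) = 25 + 10 l$)
$a{\left(u,v \right)} = -1 + \frac{u v}{5}$
$F{\left(P \right)} = \frac{1}{2 P}$
$E{\left(A,G \right)} = \frac{A G}{2 \left(-1 - 5 G\right)}$ ($E{\left(A,G \right)} = \frac{1}{2 \left(-1 + \frac{\left(25 + 10 \left(-5\right)\right) G}{5}\right)} A G = \frac{1}{2 \left(-1 + \frac{\left(25 - 50\right) G}{5}\right)} A G = \frac{1}{2 \left(-1 + \frac{1}{5} \left(-25\right) G\right)} A G = \frac{1}{2 \left(-1 - 5 G\right)} A G = \frac{A G}{2 \left(-1 - 5 G\right)}$)
$J{\left(208,-181 \right)} - \left(E{\left(34,150 \right)} - 1598\right) = -157 - \left(\left(-1\right) 34 \cdot 150 \frac{1}{2 + 10 \cdot 150} - 1598\right) = -157 - \left(\left(-1\right) 34 \cdot 150 \frac{1}{2 + 1500} - 1598\right) = -157 - \left(\left(-1\right) 34 \cdot 150 \cdot \frac{1}{1502} - 1598\right) = -157 - \left(- \frac{2550}{751} - 1598\right) = -157 - - \frac{1202648}{751} = -157 + \frac{1202648}{751} = \frac{1084741}{751}$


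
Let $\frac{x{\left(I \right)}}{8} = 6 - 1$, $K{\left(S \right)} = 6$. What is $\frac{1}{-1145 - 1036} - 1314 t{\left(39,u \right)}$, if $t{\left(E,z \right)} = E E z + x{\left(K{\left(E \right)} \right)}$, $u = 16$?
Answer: $- \frac{69857569585}{2181} \approx -3.203 \cdot 10^{7}$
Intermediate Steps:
$x{\left(I \right)} = 40$ ($x{\left(I \right)} = 8 \left(6 - 1\right) = 8 \cdot 5 = 40$)
$t{\left(E,z \right)} = 40 + z E^{2}$ ($t{\left(E,z \right)} = E E z + 40 = E^{2} z + 40 = z E^{2} + 40 = 40 + z E^{2}$)
$\frac{1}{-1145 - 1036} - 1314 t{\left(39,u \right)} = \frac{1}{-1145 - 1036} - 1314 \left(40 + 16 \cdot 39^{2}\right) = \frac{1}{-2181} - 1314 \left(40 + 16 \cdot 1521\right) = - \frac{1}{2181} - 1314 \left(40 + 24336\right) = - \frac{1}{2181} - 32030064 = - \frac{69857569585}{2181}$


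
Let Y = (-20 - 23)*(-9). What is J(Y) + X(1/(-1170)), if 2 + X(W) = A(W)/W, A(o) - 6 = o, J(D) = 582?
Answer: -6439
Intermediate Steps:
Y = 387 (Y = -43*(-9) = 387)
A(o) = 6 + o
X(W) = -2 + (6 + W)/W
J(Y) + X(1/(-1170)) = 582 + (6 - 1/(-1170))/(1/(-1170)) = 582 + (6 - 1*(-1/1170))/(-1/1170) = 582 - 1170*(6 + 1/1170) = 582 - 1170*7021/1170 = 582 - 7021 = -6439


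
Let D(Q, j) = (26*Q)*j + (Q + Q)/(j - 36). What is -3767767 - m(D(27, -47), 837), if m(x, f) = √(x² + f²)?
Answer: -3767767 - 27*√10294259513/83 ≈ -3.8008e+6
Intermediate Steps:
D(Q, j) = 2*Q/(-36 + j) + 26*Q*j (D(Q, j) = 26*Q*j + (2*Q)/(-36 + j) = 26*Q*j + 2*Q/(-36 + j) = 2*Q/(-36 + j) + 26*Q*j)
m(x, f) = √(f² + x²)
-3767767 - m(D(27, -47), 837) = -3767767 - √(837² + (2*27*(1 - 468*(-47) + 13*(-47)²)/(-36 - 47))²) = -3767767 - √(700569 + (2*27*(1 + 21996 + 13*2209)/(-83))²) = -3767767 - √(700569 + (2*27*(-1/83)*(1 + 21996 + 28717))²) = -3767767 - √(700569 + (2*27*(-1/83)*50714)²) = -3767767 - √(700569 + (-2738556/83)²) = -3767767 - √(700569 + 7499688965136/6889) = -3767767 - √(7504515184977/6889) = -3767767 - 27*√10294259513/83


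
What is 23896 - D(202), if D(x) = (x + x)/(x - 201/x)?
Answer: 970167680/40603 ≈ 23894.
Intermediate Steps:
D(x) = 2*x/(x - 201/x) (D(x) = (2*x)/(x - 201/x) = 2*x/(x - 201/x))
23896 - D(202) = 23896 - 2*202²/(-201 + 202²) = 23896 - 2*40804/(-201 + 40804) = 23896 - 2*40804/40603 = 23896 - 1*81608/40603 = 23896 - 81608/40603 = 970167680/40603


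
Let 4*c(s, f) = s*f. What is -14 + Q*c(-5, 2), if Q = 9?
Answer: -73/2 ≈ -36.500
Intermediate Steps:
c(s, f) = f*s/4 (c(s, f) = (s*f)/4 = (f*s)/4 = f*s/4)
-14 + Q*c(-5, 2) = -14 + 9*((¼)*2*(-5)) = -14 + 9*(-5/2) = -14 - 45/2 = -73/2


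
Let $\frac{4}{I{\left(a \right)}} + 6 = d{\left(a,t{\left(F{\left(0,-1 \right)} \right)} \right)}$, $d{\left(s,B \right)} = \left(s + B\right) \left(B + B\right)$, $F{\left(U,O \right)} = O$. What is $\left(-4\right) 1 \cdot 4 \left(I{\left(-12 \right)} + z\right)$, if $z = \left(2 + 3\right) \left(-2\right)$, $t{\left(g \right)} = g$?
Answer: $\frac{784}{5} \approx 156.8$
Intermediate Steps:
$d{\left(s,B \right)} = 2 B \left(B + s\right)$ ($d{\left(s,B \right)} = \left(B + s\right) 2 B = 2 B \left(B + s\right)$)
$I{\left(a \right)} = \frac{4}{-4 - 2 a}$ ($I{\left(a \right)} = \frac{4}{-6 + 2 \left(-1\right) \left(-1 + a\right)} = \frac{4}{-6 - \left(-2 + 2 a\right)} = \frac{4}{-4 - 2 a}$)
$z = -10$ ($z = 5 \left(-2\right) = -10$)
$\left(-4\right) 1 \cdot 4 \left(I{\left(-12 \right)} + z\right) = \left(-4\right) 1 \cdot 4 \left(- \frac{2}{2 - 12} - 10\right) = \left(-4\right) 4 \left(- \frac{2}{-10} - 10\right) = - 16 \left(\left(-2\right) \left(- \frac{1}{10}\right) - 10\right) = - 16 \left(\frac{1}{5} - 10\right) = \left(-16\right) \left(- \frac{49}{5}\right) = \frac{784}{5}$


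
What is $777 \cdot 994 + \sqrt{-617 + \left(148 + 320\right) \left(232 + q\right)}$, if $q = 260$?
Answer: $772338 + \sqrt{229639} \approx 7.7282 \cdot 10^{5}$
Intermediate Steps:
$777 \cdot 994 + \sqrt{-617 + \left(148 + 320\right) \left(232 + q\right)} = 777 \cdot 994 + \sqrt{-617 + \left(148 + 320\right) \left(232 + 260\right)} = 772338 + \sqrt{-617 + 468 \cdot 492} = 772338 + \sqrt{-617 + 230256} = 772338 + \sqrt{229639}$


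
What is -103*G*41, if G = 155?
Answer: -654565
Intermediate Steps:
-103*G*41 = -103*155*41 = -15965*41 = -654565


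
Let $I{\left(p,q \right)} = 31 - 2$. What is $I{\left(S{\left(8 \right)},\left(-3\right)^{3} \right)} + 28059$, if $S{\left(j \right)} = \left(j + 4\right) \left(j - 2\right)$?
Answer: $28088$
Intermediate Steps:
$S{\left(j \right)} = \left(-2 + j\right) \left(4 + j\right)$ ($S{\left(j \right)} = \left(4 + j\right) \left(-2 + j\right) = \left(-2 + j\right) \left(4 + j\right)$)
$I{\left(p,q \right)} = 29$
$I{\left(S{\left(8 \right)},\left(-3\right)^{3} \right)} + 28059 = 29 + 28059 = 28088$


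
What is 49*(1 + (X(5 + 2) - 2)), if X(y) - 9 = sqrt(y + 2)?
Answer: 539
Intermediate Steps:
X(y) = 9 + sqrt(2 + y) (X(y) = 9 + sqrt(y + 2) = 9 + sqrt(2 + y))
49*(1 + (X(5 + 2) - 2)) = 49*(1 + ((9 + sqrt(2 + (5 + 2))) - 2)) = 49*(1 + ((9 + sqrt(2 + 7)) - 2)) = 49*(1 + ((9 + sqrt(9)) - 2)) = 49*(1 + ((9 + 3) - 2)) = 49*(1 + (12 - 2)) = 49*(1 + 10) = 49*11 = 539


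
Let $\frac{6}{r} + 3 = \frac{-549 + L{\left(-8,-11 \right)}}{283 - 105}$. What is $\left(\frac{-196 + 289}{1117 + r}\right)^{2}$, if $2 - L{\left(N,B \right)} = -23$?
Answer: $\frac{2420344809}{348523748881} \approx 0.0069446$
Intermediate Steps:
$L{\left(N,B \right)} = 25$ ($L{\left(N,B \right)} = 2 - -23 = 2 + 23 = 25$)
$r = - \frac{534}{529}$ ($r = \frac{6}{-3 + \frac{-549 + 25}{283 - 105}} = \frac{6}{-3 - \frac{524}{283 - 105}} = \frac{6}{-3 - \frac{524}{178}} = \frac{6}{-3 - \frac{262}{89}} = \frac{6}{- \frac{529}{89}} = 6 \left(- \frac{89}{529}\right) = - \frac{534}{529} \approx -1.0095$)
$\left(\frac{-196 + 289}{1117 + r}\right)^{2} = \left(\frac{-196 + 289}{1117 - \frac{534}{529}}\right)^{2} = \left(\frac{93}{\frac{590359}{529}}\right)^{2} = \left(93 \cdot \frac{529}{590359}\right)^{2} = \left(\frac{49197}{590359}\right)^{2} = \frac{2420344809}{348523748881}$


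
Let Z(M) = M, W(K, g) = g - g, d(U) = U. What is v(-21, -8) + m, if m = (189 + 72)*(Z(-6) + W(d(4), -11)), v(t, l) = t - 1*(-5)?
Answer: -1582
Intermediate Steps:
v(t, l) = 5 + t (v(t, l) = t + 5 = 5 + t)
W(K, g) = 0
m = -1566 (m = (189 + 72)*(-6 + 0) = 261*(-6) = -1566)
v(-21, -8) + m = (5 - 21) - 1566 = -16 - 1566 = -1582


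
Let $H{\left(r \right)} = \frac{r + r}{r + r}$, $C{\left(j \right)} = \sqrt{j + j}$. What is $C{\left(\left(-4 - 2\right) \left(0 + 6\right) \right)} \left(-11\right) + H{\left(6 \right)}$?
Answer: $1 - 66 i \sqrt{2} \approx 1.0 - 93.338 i$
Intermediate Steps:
$C{\left(j \right)} = \sqrt{2} \sqrt{j}$ ($C{\left(j \right)} = \sqrt{2 j} = \sqrt{2} \sqrt{j}$)
$H{\left(r \right)} = 1$ ($H{\left(r \right)} = \frac{2 r}{2 r} = 2 r \frac{1}{2 r} = 1$)
$C{\left(\left(-4 - 2\right) \left(0 + 6\right) \right)} \left(-11\right) + H{\left(6 \right)} = \sqrt{2} \sqrt{\left(-4 - 2\right) \left(0 + 6\right)} \left(-11\right) + 1 = \sqrt{2} \sqrt{\left(-6\right) 6} \left(-11\right) + 1 = \sqrt{2} \sqrt{-36} \left(-11\right) + 1 = \sqrt{2} \cdot 6 i \left(-11\right) + 1 = 6 i \sqrt{2} \left(-11\right) + 1 = - 66 i \sqrt{2} + 1 = 1 - 66 i \sqrt{2}$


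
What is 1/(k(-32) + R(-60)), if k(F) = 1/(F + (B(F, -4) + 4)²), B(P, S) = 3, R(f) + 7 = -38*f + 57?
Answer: 17/39611 ≈ 0.00042917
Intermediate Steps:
R(f) = 50 - 38*f (R(f) = -7 + (-38*f + 57) = -7 + (57 - 38*f) = 50 - 38*f)
k(F) = 1/(49 + F) (k(F) = 1/(F + (3 + 4)²) = 1/(F + 7²) = 1/(F + 49) = 1/(49 + F))
1/(k(-32) + R(-60)) = 1/(1/(49 - 32) + (50 - 38*(-60))) = 1/(1/17 + (50 + 2280)) = 1/(1/17 + 2330) = 1/(39611/17) = 17/39611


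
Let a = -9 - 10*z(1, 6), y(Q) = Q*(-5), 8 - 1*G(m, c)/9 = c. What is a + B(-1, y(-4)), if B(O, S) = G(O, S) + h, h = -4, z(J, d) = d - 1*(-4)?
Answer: -221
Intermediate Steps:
G(m, c) = 72 - 9*c
z(J, d) = 4 + d (z(J, d) = d + 4 = 4 + d)
y(Q) = -5*Q
B(O, S) = 68 - 9*S (B(O, S) = (72 - 9*S) - 4 = 68 - 9*S)
a = -109 (a = -9 - 10*(4 + 6) = -9 - 10*10 = -9 - 100 = -109)
a + B(-1, y(-4)) = -109 + (68 - (-45)*(-4)) = -109 + (68 - 9*20) = -109 + (68 - 180) = -109 - 112 = -221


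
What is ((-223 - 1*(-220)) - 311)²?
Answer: 98596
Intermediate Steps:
((-223 - 1*(-220)) - 311)² = ((-223 + 220) - 311)² = (-3 - 311)² = (-314)² = 98596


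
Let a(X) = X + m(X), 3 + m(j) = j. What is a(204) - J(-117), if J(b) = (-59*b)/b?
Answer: 464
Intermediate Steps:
m(j) = -3 + j
J(b) = -59
a(X) = -3 + 2*X (a(X) = X + (-3 + X) = -3 + 2*X)
a(204) - J(-117) = (-3 + 2*204) - 1*(-59) = (-3 + 408) + 59 = 405 + 59 = 464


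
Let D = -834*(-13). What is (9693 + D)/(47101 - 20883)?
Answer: 20535/26218 ≈ 0.78324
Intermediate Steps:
D = 10842
(9693 + D)/(47101 - 20883) = (9693 + 10842)/(47101 - 20883) = 20535/26218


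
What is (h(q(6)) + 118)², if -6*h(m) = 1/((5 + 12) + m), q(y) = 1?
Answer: 162384049/11664 ≈ 13922.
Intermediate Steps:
h(m) = -1/(6*(17 + m)) (h(m) = -1/(6*((5 + 12) + m)) = -1/(6*(17 + m)))
(h(q(6)) + 118)² = (-1/(102 + 6*1) + 118)² = (-1/(102 + 6) + 118)² = (-1/108 + 118)² = (12743/108)² = 162384049/11664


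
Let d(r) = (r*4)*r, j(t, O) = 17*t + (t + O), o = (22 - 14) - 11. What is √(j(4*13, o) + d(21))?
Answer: √2697 ≈ 51.933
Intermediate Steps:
o = -3 (o = 8 - 11 = -3)
j(t, O) = O + 18*t (j(t, O) = 17*t + (O + t) = O + 18*t)
d(r) = 4*r² (d(r) = (4*r)*r = 4*r²)
√(j(4*13, o) + d(21)) = √((-3 + 18*(4*13)) + 4*21²) = √((-3 + 18*52) + 4*441) = √((-3 + 936) + 1764) = √(933 + 1764) = √2697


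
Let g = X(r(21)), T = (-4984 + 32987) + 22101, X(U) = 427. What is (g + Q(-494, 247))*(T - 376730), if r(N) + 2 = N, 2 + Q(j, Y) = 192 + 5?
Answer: -203161372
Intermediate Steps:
Q(j, Y) = 195 (Q(j, Y) = -2 + (192 + 5) = -2 + 197 = 195)
r(N) = -2 + N
T = 50104 (T = 28003 + 22101 = 50104)
g = 427
(g + Q(-494, 247))*(T - 376730) = (427 + 195)*(50104 - 376730) = 622*(-326626) = -203161372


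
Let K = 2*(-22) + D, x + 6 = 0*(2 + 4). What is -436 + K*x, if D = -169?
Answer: 842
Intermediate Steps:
x = -6 (x = -6 + 0*(2 + 4) = -6 + 0*6 = -6 + 0 = -6)
K = -213 (K = 2*(-22) - 169 = -44 - 169 = -213)
-436 + K*x = -436 - 213*(-6) = -436 + 1278 = 842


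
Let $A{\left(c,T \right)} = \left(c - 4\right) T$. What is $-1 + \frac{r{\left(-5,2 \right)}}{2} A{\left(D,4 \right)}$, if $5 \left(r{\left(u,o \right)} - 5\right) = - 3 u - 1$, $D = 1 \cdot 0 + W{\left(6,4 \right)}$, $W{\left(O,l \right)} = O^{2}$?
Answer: $\frac{2491}{5} \approx 498.2$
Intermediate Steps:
$D = 36$ ($D = 1 \cdot 0 + 6^{2} = 0 + 36 = 36$)
$A{\left(c,T \right)} = T \left(-4 + c\right)$ ($A{\left(c,T \right)} = \left(c - 4\right) T = \left(-4 + c\right) T = T \left(-4 + c\right)$)
$r{\left(u,o \right)} = \frac{24}{5} - \frac{3 u}{5}$ ($r{\left(u,o \right)} = 5 + \frac{- 3 u - 1}{5} = 5 + \frac{-1 - 3 u}{5} = 5 - \left(\frac{1}{5} + \frac{3 u}{5}\right) = \frac{24}{5} - \frac{3 u}{5}$)
$-1 + \frac{r{\left(-5,2 \right)}}{2} A{\left(D,4 \right)} = -1 + \frac{\frac{24}{5} - -3}{2} \cdot 4 \left(-4 + 36\right) = -1 + \left(\frac{24}{5} + 3\right) \frac{1}{2} \cdot 4 \cdot 32 = -1 + \frac{39}{5} \cdot \frac{1}{2} \cdot 128 = -1 + \frac{39}{10} \cdot 128 = -1 + \frac{2496}{5} = \frac{2491}{5}$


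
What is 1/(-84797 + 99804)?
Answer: 1/15007 ≈ 6.6636e-5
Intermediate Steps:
1/(-84797 + 99804) = 1/15007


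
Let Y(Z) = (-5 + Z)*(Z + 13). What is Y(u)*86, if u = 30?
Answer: 92450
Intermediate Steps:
Y(Z) = (-5 + Z)*(13 + Z)
Y(u)*86 = (-65 + 30**2 + 8*30)*86 = (-65 + 900 + 240)*86 = 1075*86 = 92450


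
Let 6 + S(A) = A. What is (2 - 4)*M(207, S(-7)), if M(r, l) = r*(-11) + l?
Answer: 4580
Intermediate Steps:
S(A) = -6 + A
M(r, l) = l - 11*r (M(r, l) = -11*r + l = l - 11*r)
(2 - 4)*M(207, S(-7)) = (2 - 4)*((-6 - 7) - 11*207) = -2*(-13 - 2277) = -2*(-2290) = 4580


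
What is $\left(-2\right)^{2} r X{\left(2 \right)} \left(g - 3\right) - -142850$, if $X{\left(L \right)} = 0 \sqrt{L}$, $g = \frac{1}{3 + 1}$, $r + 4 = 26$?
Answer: $142850$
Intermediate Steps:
$r = 22$ ($r = -4 + 26 = 22$)
$g = \frac{1}{4} \approx 0.25$
$X{\left(L \right)} = 0$
$\left(-2\right)^{2} r X{\left(2 \right)} \left(g - 3\right) - -142850 = \left(-2\right)^{2} \cdot 22 \cdot 0 \left(\frac{1}{4} - 3\right) - -142850 = 4 \cdot 22 \cdot 0 \left(- \frac{11}{4}\right) + 142850 = 88 \cdot 0 + 142850 = 0 + 142850 = 142850$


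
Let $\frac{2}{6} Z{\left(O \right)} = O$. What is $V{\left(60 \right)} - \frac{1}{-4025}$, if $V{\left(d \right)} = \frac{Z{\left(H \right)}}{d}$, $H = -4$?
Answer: $- \frac{804}{4025} \approx -0.19975$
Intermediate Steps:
$Z{\left(O \right)} = 3 O$
$V{\left(d \right)} = - \frac{12}{d}$ ($V{\left(d \right)} = \frac{3 \left(-4\right)}{d} = - \frac{12}{d}$)
$V{\left(60 \right)} - \frac{1}{-4025} = - \frac{12}{60} - \frac{1}{-4025} = \left(-12\right) \frac{1}{60} - - \frac{1}{4025} = - \frac{1}{5} + \frac{1}{4025} = - \frac{804}{4025}$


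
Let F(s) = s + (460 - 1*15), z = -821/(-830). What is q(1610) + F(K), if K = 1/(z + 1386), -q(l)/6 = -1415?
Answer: 10285981765/1151201 ≈ 8935.0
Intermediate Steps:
q(l) = 8490 (q(l) = -6*(-1415) = 8490)
z = 821/830 (z = -821*(-1/830) = 821/830 ≈ 0.98916)
K = 830/1151201 (K = 1/(821/830 + 1386) = 1/(1151201/830) = 830/1151201 ≈ 0.00072099)
F(s) = 445 + s (F(s) = s + (460 - 15) = s + 445 = 445 + s)
q(1610) + F(K) = 8490 + (445 + 830/1151201) = 8490 + 512285275/1151201 = 10285981765/1151201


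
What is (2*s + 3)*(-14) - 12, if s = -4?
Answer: 58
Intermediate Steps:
(2*s + 3)*(-14) - 12 = (2*(-4) + 3)*(-14) - 12 = (-8 + 3)*(-14) - 12 = -5*(-14) - 12 = 70 - 12 = 58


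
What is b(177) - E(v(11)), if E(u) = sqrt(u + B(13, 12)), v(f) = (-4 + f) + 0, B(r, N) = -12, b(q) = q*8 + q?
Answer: 1593 - I*sqrt(5) ≈ 1593.0 - 2.2361*I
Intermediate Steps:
b(q) = 9*q (b(q) = 8*q + q = 9*q)
v(f) = -4 + f
E(u) = sqrt(-12 + u) (E(u) = sqrt(u - 12) = sqrt(-12 + u))
b(177) - E(v(11)) = 9*177 - sqrt(-12 + (-4 + 11)) = 1593 - sqrt(-12 + 7) = 1593 - sqrt(-5) = 1593 - I*sqrt(5)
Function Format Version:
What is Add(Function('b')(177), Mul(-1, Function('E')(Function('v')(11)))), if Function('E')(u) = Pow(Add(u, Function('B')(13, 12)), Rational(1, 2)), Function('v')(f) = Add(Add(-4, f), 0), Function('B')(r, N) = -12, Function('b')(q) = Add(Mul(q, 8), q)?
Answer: Add(1593, Mul(-1, I, Pow(5, Rational(1, 2)))) ≈ Add(1593.0, Mul(-2.2361, I))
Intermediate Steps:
Function('b')(q) = Mul(9, q) (Function('b')(q) = Add(Mul(8, q), q) = Mul(9, q))
Function('v')(f) = Add(-4, f)
Function('E')(u) = Pow(Add(-12, u), Rational(1, 2)) (Function('E')(u) = Pow(Add(u, -12), Rational(1, 2)) = Pow(Add(-12, u), Rational(1, 2)))
Add(Function('b')(177), Mul(-1, Function('E')(Function('v')(11)))) = Add(Mul(9, 177), Mul(-1, Pow(Add(-12, Add(-4, 11)), Rational(1, 2)))) = Add(1593, Mul(-1, Pow(Add(-12, 7), Rational(1, 2)))) = Add(1593, Mul(-1, Pow(-5, Rational(1, 2)))) = Add(1593, Mul(-1, Mul(I, Pow(5, Rational(1, 2))))) = Add(1593, Mul(-1, I, Pow(5, Rational(1, 2))))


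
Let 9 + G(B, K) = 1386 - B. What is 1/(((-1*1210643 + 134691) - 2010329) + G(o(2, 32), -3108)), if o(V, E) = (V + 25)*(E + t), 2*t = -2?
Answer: -1/3085741 ≈ -3.2407e-7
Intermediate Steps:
t = -1 (t = (½)*(-2) = -1)
o(V, E) = (-1 + E)*(25 + V) (o(V, E) = (V + 25)*(E - 1) = (25 + V)*(-1 + E) = (-1 + E)*(25 + V))
G(B, K) = 1377 - B (G(B, K) = -9 + (1386 - B) = 1377 - B)
1/(((-1*1210643 + 134691) - 2010329) + G(o(2, 32), -3108)) = 1/(((-1*1210643 + 134691) - 2010329) + (1377 - (-25 - 1*2 + 25*32 + 32*2))) = 1/(((-1210643 + 134691) - 2010329) + (1377 - (-25 - 2 + 800 + 64))) = 1/((-1075952 - 2010329) + (1377 - 1*837)) = 1/(-3086281 + (1377 - 837)) = 1/(-3086281 + 540) = 1/(-3085741) = -1/3085741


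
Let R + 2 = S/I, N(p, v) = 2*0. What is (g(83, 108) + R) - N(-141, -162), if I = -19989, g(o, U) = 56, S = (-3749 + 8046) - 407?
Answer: 1075516/19989 ≈ 53.805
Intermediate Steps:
N(p, v) = 0
S = 3890 (S = 4297 - 407 = 3890)
R = -43868/19989 (R = -2 + 3890/(-19989) = -2 + 3890*(-1/19989) = -2 - 3890/19989 = -43868/19989 ≈ -2.1946)
(g(83, 108) + R) - N(-141, -162) = (56 - 43868/19989) - 1*0 = 1075516/19989 + 0 = 1075516/19989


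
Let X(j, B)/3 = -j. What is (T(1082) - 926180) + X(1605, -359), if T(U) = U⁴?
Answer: 1370593753181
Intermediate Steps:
X(j, B) = -3*j (X(j, B) = 3*(-j) = -3*j)
(T(1082) - 926180) + X(1605, -359) = (1082⁴ - 926180) - 3*1605 = (1370594684176 - 926180) - 4815 = 1370593757996 - 4815 = 1370593753181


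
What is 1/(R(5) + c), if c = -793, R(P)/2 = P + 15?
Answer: -1/753 ≈ -0.0013280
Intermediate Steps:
R(P) = 30 + 2*P (R(P) = 2*(P + 15) = 2*(15 + P) = 30 + 2*P)
1/(R(5) + c) = 1/((30 + 2*5) - 793) = 1/((30 + 10) - 793) = 1/(40 - 793) = 1/(-753) = -1/753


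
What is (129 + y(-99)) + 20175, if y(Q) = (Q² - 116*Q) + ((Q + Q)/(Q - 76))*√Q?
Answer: 41589 + 594*I*√11/175 ≈ 41589.0 + 11.258*I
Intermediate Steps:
y(Q) = Q² - 116*Q + 2*Q^(3/2)/(-76 + Q) (y(Q) = (Q² - 116*Q) + ((2*Q)/(-76 + Q))*√Q = (Q² - 116*Q) + (2*Q/(-76 + Q))*√Q = (Q² - 116*Q) + 2*Q^(3/2)/(-76 + Q) = Q² - 116*Q + 2*Q^(3/2)/(-76 + Q))
(129 + y(-99)) + 20175 = (129 + ((-99)³ - 192*(-99)² + 2*(-99)^(3/2) + 8816*(-99))/(-76 - 99)) + 20175 = (129 + (-970299 - 192*9801 + 2*(-297*I*√11) - 872784)/(-175)) + 20175 = (129 - (-970299 - 1881792 - 594*I*√11 - 872784)/175) + 20175 = (129 - (-3724875 - 594*I*√11)/175) + 20175 = (129 + (21285 + 594*I*√11/175)) + 20175 = (21414 + 594*I*√11/175) + 20175 = 41589 + 594*I*√11/175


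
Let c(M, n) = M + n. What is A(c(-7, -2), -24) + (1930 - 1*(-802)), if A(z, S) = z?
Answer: 2723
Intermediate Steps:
A(c(-7, -2), -24) + (1930 - 1*(-802)) = (-7 - 2) + (1930 - 1*(-802)) = -9 + (1930 + 802) = -9 + 2732 = 2723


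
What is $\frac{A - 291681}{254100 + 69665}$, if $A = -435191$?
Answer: $- \frac{726872}{323765} \approx -2.2451$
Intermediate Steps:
$\frac{A - 291681}{254100 + 69665} = \frac{-435191 - 291681}{254100 + 69665} = - \frac{726872}{323765}$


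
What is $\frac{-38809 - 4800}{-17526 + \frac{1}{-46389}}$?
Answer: $\frac{2022977901}{813013615} \approx 2.4882$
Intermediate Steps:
$\frac{-38809 - 4800}{-17526 + \frac{1}{-46389}} = - \frac{43609}{-17526 - \frac{1}{46389}} = - \frac{43609}{- \frac{813013615}{46389}} = \left(-43609\right) \left(- \frac{46389}{813013615}\right) = \frac{2022977901}{813013615}$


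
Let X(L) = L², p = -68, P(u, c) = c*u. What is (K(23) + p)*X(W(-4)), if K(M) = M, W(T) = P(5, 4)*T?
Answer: -288000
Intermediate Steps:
W(T) = 20*T (W(T) = (4*5)*T = 20*T)
(K(23) + p)*X(W(-4)) = (23 - 68)*(20*(-4))² = -45*(-80)² = -45*6400 = -288000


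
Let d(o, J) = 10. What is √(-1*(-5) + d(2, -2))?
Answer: √15 ≈ 3.8730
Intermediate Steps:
√(-1*(-5) + d(2, -2)) = √(-1*(-5) + 10) = √(5 + 10) = √15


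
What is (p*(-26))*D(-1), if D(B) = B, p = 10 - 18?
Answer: -208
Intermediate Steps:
p = -8
(p*(-26))*D(-1) = -8*(-26)*(-1) = 208*(-1) = -208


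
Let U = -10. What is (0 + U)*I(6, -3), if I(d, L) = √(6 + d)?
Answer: -20*√3 ≈ -34.641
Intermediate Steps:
(0 + U)*I(6, -3) = (0 - 10)*√(6 + 6) = -20*√3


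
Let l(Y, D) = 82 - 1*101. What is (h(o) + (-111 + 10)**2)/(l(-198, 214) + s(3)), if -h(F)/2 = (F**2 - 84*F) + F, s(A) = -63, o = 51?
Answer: -13465/82 ≈ -164.21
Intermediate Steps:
l(Y, D) = -19 (l(Y, D) = 82 - 101 = -19)
h(F) = -2*F**2 + 166*F (h(F) = -2*((F**2 - 84*F) + F) = -2*(F**2 - 83*F) = -2*F**2 + 166*F)
(h(o) + (-111 + 10)**2)/(l(-198, 214) + s(3)) = (2*51*(83 - 1*51) + (-111 + 10)**2)/(-19 - 63) = (2*51*(83 - 51) + (-101)**2)/(-82) = (2*51*32 + 10201)*(-1/82) = (3264 + 10201)*(-1/82) = 13465*(-1/82) = -13465/82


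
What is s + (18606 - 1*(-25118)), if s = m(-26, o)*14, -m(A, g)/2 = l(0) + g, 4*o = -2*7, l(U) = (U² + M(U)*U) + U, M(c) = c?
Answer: 43822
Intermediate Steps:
l(U) = U + 2*U² (l(U) = (U² + U*U) + U = (U² + U²) + U = 2*U² + U = U + 2*U²)
o = -7/2 (o = (-2*7)/4 = (¼)*(-14) = -7/2 ≈ -3.5000)
m(A, g) = -2*g (m(A, g) = -2*(0*(1 + 2*0) + g) = -2*(0*(1 + 0) + g) = -2*(0*1 + g) = -2*(0 + g) = -2*g)
s = 98 (s = -2*(-7/2)*14 = 7*14 = 98)
s + (18606 - 1*(-25118)) = 98 + (18606 - 1*(-25118)) = 98 + (18606 + 25118) = 98 + 43724 = 43822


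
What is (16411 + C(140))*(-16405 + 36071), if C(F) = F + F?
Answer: 328245206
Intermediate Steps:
C(F) = 2*F
(16411 + C(140))*(-16405 + 36071) = (16411 + 2*140)*(-16405 + 36071) = (16411 + 280)*19666 = 16691*19666 = 328245206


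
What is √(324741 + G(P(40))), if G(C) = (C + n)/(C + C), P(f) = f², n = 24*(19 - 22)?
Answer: √129896591/20 ≈ 569.86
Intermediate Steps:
n = -72 (n = 24*(-3) = -72)
G(C) = (-72 + C)/(2*C) (G(C) = (C - 72)/(C + C) = (-72 + C)/((2*C)) = (-72 + C)*(1/(2*C)) = (-72 + C)/(2*C))
√(324741 + G(P(40))) = √(324741 + (-72 + 40²)/(2*(40²))) = √(324741 + (½)*(-72 + 1600)/1600) = √(324741 + (½)*(1/1600)*1528) = √(324741 + 191/400) = √(129896591/400) = √129896591/20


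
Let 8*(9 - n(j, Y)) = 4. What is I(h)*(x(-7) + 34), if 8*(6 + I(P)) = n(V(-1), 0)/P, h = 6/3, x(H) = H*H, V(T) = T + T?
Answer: -14525/32 ≈ -453.91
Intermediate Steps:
V(T) = 2*T
n(j, Y) = 17/2 (n(j, Y) = 9 - 1/8*4 = 9 - 1/2 = 17/2)
x(H) = H**2
h = 2 (h = 6*(1/3) = 2)
I(P) = -6 + 17/(16*P) (I(P) = -6 + (17/(2*P))/8 = -6 + 17/(16*P))
I(h)*(x(-7) + 34) = (-6 + (17/16)/2)*((-7)**2 + 34) = (-6 + (17/16)*(1/2))*(49 + 34) = (-6 + 17/32)*83 = -175/32*83 = -14525/32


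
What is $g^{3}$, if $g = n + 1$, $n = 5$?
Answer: $216$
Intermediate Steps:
$g = 6$ ($g = 5 + 1 = 6$)
$g^{3} = 6^{3} = 216$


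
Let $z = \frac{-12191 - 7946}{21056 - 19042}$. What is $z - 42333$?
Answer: $- \frac{85278799}{2014} \approx -42343.0$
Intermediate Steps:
$z = - \frac{20137}{2014} \approx -9.9985$
$z - 42333 = - \frac{20137}{2014} - 42333 = - \frac{85278799}{2014}$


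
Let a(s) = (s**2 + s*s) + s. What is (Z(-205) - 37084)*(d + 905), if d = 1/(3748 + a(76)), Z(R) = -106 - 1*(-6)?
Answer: -32339113044/961 ≈ -3.3652e+7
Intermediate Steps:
a(s) = s + 2*s**2 (a(s) = (s**2 + s**2) + s = 2*s**2 + s = s + 2*s**2)
Z(R) = -100 (Z(R) = -106 + 6 = -100)
d = 1/15376 (d = 1/(3748 + 76*(1 + 2*76)) = 1/(3748 + 76*(1 + 152)) = 1/(3748 + 76*153) = 1/(3748 + 11628) = 1/15376 ≈ 6.5036e-5)
(Z(-205) - 37084)*(d + 905) = (-100 - 37084)*(1/15376 + 905) = -37184*13915281/15376 = -32339113044/961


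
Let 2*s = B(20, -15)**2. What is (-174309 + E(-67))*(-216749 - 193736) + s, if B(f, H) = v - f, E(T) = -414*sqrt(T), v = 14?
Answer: 71551229883 + 169940790*I*sqrt(67) ≈ 7.1551e+10 + 1.391e+9*I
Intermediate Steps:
B(f, H) = 14 - f
s = 18 (s = (14 - 1*20)**2/2 = (14 - 20)**2/2 = (1/2)*(-6)**2 = (1/2)*36 = 18)
(-174309 + E(-67))*(-216749 - 193736) + s = (-174309 - 414*I*sqrt(67))*(-216749 - 193736) + 18 = (-174309 - 414*I*sqrt(67))*(-410485) + 18 = (71551229865 + 169940790*I*sqrt(67)) + 18 = 71551229883 + 169940790*I*sqrt(67)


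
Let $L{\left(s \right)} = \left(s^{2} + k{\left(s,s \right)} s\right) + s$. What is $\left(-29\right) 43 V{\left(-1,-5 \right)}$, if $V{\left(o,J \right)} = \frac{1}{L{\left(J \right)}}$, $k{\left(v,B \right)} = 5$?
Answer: $\frac{1247}{5} \approx 249.4$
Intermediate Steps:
$L{\left(s \right)} = s^{2} + 6 s$ ($L{\left(s \right)} = \left(s^{2} + 5 s\right) + s = s^{2} + 6 s$)
$V{\left(o,J \right)} = \frac{1}{J \left(6 + J\right)}$
$\left(-29\right) 43 V{\left(-1,-5 \right)} = \left(-29\right) 43 \frac{1}{\left(-5\right) \left(6 - 5\right)} = - 1247 \left(- \frac{1}{5 \cdot 1}\right) = - 1247 \left(\left(- \frac{1}{5}\right) 1\right) = \left(-1247\right) \left(- \frac{1}{5}\right) = \frac{1247}{5}$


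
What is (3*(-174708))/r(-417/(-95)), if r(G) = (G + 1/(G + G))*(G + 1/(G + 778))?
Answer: -36652527233514225/1382762552669 ≈ -26507.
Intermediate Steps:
r(G) = (G + 1/(778 + G))*(G + 1/(2*G)) (r(G) = (G + 1/(2*G))*(G + 1/(778 + G)) = (G + 1/(778 + G))*(G + 1/(2*G)))
(3*(-174708))/r(-417/(-95)) = (3*(-174708))/(((1 + 2*(-417/(-95))**4 + 3*(-417/(-95))**2 + 778*(-417/(-95)) + 1556*(-417/(-95))**3)/(2*((-417/(-95)))*(778 - 417/(-95))))) = -524124*834*(778 - 417*(-1/95))/(95*(1 + 2*(-417*(-1/95))**4 + 3*(-417*(-1/95))**2 + 778*(-417*(-1/95)) + 1556*(-417*(-1/95))**3)) = -524124*834*(778 + 417/95)/(95*(1 + 2*(417/95)**4 + 3*(417/95)**2 + 778*(417/95) + 1556*(417/95)**3)) = -524124*61988718/(9025*(1 + 2*(30237384321/81450625) + 3*(173889/9025) + 324426/95 + 1556*(72511713/857375))) = -524124*61988718/(9025*(1 + 60474768642/81450625 + 521667/9025 + 324426/95 + 112828225428/857375)) = -524124/((1/2)*(95/417)*(95/74327)*(11062100421352/81450625)) = -524124/5531050210676/279724089975 = -524124*279724089975/5531050210676 = -36652527233514225/1382762552669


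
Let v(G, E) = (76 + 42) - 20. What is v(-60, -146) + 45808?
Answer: 45906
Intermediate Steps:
v(G, E) = 98 (v(G, E) = 118 - 20 = 98)
v(-60, -146) + 45808 = 98 + 45808 = 45906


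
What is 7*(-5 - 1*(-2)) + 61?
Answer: 40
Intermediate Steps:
7*(-5 - 1*(-2)) + 61 = 7*(-5 + 2) + 61 = 7*(-3) + 61 = -21 + 61 = 40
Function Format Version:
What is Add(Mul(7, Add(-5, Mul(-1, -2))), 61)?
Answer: 40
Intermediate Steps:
Add(Mul(7, Add(-5, Mul(-1, -2))), 61) = Add(Mul(7, Add(-5, 2)), 61) = Add(Mul(7, -3), 61) = Add(-21, 61) = 40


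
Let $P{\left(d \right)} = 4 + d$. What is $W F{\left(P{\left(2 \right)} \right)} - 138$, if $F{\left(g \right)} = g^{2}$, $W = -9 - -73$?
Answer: $2166$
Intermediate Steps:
$W = 64$ ($W = -9 + 73 = 64$)
$W F{\left(P{\left(2 \right)} \right)} - 138 = 64 \left(4 + 2\right)^{2} - 138 = 64 \cdot 6^{2} - 138 = 64 \cdot 36 - 138 = 2304 - 138 = 2166$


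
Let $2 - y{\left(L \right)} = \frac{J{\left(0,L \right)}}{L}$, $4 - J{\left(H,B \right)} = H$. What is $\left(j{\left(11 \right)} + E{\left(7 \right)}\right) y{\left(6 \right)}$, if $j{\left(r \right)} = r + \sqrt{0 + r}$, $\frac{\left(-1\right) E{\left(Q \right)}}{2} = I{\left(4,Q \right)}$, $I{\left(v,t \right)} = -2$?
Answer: $20 + \frac{4 \sqrt{11}}{3} \approx 24.422$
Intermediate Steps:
$J{\left(H,B \right)} = 4 - H$
$y{\left(L \right)} = 2 - \frac{4}{L}$ ($y{\left(L \right)} = 2 - \frac{4 - 0}{L} = 2 - \frac{4 + 0}{L} = 2 - \frac{4}{L}$)
$E{\left(Q \right)} = 4$ ($E{\left(Q \right)} = \left(-2\right) \left(-2\right) = 4$)
$j{\left(r \right)} = r + \sqrt{r}$
$\left(j{\left(11 \right)} + E{\left(7 \right)}\right) y{\left(6 \right)} = \left(\left(11 + \sqrt{11}\right) + 4\right) \left(2 - \frac{4}{6}\right) = \left(15 + \sqrt{11}\right) \left(2 - \frac{2}{3}\right) = \left(15 + \sqrt{11}\right) \frac{4}{3} = 20 + \frac{4 \sqrt{11}}{3}$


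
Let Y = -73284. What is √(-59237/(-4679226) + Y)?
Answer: I*√178284925791290558/1559742 ≈ 270.71*I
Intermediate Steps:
√(-59237/(-4679226) + Y) = √(-59237/(-4679226) - 73284) = √(-59237*(-1/4679226) - 73284) = √(59237/4679226 - 73284) = √(-342912338947/4679226) = I*√178284925791290558/1559742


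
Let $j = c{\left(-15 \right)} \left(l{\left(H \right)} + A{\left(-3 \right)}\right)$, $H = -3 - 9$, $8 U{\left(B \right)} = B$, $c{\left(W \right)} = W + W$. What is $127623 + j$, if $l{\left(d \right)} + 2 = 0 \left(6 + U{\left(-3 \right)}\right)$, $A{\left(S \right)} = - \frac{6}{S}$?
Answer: $127623$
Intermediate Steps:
$c{\left(W \right)} = 2 W$
$U{\left(B \right)} = \frac{B}{8}$
$H = -12$
$l{\left(d \right)} = -2$ ($l{\left(d \right)} = -2 + 0 \left(6 + \frac{1}{8} \left(-3\right)\right) = -2 + 0 \left(6 - \frac{3}{8}\right) = -2 + 0 \cdot \frac{45}{8} = -2 + 0 = -2$)
$j = 0$ ($j = 2 \left(-15\right) \left(-2 - \frac{6}{-3}\right) = - 30 \left(-2 - -2\right) = - 30 \left(-2 + 2\right) = \left(-30\right) 0 = 0$)
$127623 + j = 127623 + 0 = 127623$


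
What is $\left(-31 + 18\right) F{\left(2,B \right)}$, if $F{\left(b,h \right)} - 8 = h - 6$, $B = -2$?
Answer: $0$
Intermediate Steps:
$F{\left(b,h \right)} = 2 + h$ ($F{\left(b,h \right)} = 8 + \left(h - 6\right) = 8 + \left(-6 + h\right) = 2 + h$)
$\left(-31 + 18\right) F{\left(2,B \right)} = \left(-31 + 18\right) \left(2 - 2\right) = \left(-13\right) 0 = 0$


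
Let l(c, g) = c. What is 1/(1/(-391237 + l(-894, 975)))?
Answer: -392131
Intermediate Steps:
1/(1/(-391237 + l(-894, 975))) = 1/(1/(-391237 - 894)) = 1/(1/(-392131)) = 1/(-1/392131) = -392131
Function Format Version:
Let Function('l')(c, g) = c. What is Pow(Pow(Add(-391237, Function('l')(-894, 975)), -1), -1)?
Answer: -392131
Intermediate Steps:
Pow(Pow(Add(-391237, Function('l')(-894, 975)), -1), -1) = Pow(Pow(Add(-391237, -894), -1), -1) = Pow(Pow(-392131, -1), -1) = Pow(Rational(-1, 392131), -1) = -392131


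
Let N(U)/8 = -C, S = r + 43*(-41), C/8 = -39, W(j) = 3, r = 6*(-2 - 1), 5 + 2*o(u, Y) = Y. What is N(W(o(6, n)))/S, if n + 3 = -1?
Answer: -192/137 ≈ -1.4015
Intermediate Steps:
n = -4 (n = -3 - 1 = -4)
o(u, Y) = -5/2 + Y/2
r = -18 (r = 6*(-3) = -18)
C = -312 (C = 8*(-39) = -312)
S = -1781 (S = -18 + 43*(-41) = -18 - 1763 = -1781)
N(U) = 2496 (N(U) = 8*(-1*(-312)) = 8*312 = 2496)
N(W(o(6, n)))/S = 2496/(-1781) = 2496*(-1/1781) = -192/137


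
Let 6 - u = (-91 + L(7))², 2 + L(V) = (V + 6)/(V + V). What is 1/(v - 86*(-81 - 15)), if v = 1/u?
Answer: 1660345/13707808124 ≈ 0.00012112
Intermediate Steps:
L(V) = -2 + (6 + V)/(2*V) (L(V) = -2 + (V + 6)/(V + V) = -2 + (6 + V)/((2*V)) = -2 + (6 + V)*(1/(2*V)) = -2 + (6 + V)/(2*V))
u = -1660345/196 (u = 6 - (-91 + (-3/2 + 3/7))² = 6 - (-91 - 15/14)² = 6 - (-1289/14)² = 6 - 1*1661521/196 = 6 - 1661521/196 = -1660345/196 ≈ -8471.1)
v = -196/1660345 (v = 1/(-1660345/196) = -196/1660345 ≈ -0.00011805)
1/(v - 86*(-81 - 15)) = 1/(-196/1660345 - 86*(-81 - 15)) = 1/(-196/1660345 - 86*(-96)) = 1/(-196/1660345 + 8256) = 1/(13707808124/1660345) = 1660345/13707808124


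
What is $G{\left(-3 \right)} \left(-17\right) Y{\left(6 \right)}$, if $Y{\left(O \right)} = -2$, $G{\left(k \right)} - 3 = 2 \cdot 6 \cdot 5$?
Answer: $2142$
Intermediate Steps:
$G{\left(k \right)} = 63$ ($G{\left(k \right)} = 3 + 2 \cdot 6 \cdot 5 = 3 + 12 \cdot 5 = 3 + 60 = 63$)
$G{\left(-3 \right)} \left(-17\right) Y{\left(6 \right)} = 63 \left(-17\right) \left(-2\right) = \left(-1071\right) \left(-2\right) = 2142$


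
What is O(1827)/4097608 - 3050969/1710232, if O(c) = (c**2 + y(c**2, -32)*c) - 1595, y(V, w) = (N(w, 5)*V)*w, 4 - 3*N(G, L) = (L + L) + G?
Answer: -361562828495971991/875982540632 ≈ -4.1275e+5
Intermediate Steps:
N(G, L) = 4/3 - 2*L/3 - G/3 (N(G, L) = 4/3 - ((L + L) + G)/3 = 4/3 - (2*L + G)/3 = 4/3 - (G + 2*L)/3 = 4/3 + (-2*L/3 - G/3) = 4/3 - 2*L/3 - G/3)
y(V, w) = V*w*(-2 - w/3) (y(V, w) = ((4/3 - 2/3*5 - w/3)*V)*w = ((4/3 - 10/3 - w/3)*V)*w = ((-2 - w/3)*V)*w = (V*(-2 - w/3))*w = V*w*(-2 - w/3))
O(c) = -1595 + c**2 - 832*c**3/3 (O(c) = (c**2 + (-1/3*c**2*(-32)*(6 - 32))*c) - 1595 = (c**2 + (-1/3*c**2*(-32)*(-26))*c) - 1595 = (c**2 + (-832*c**2/3)*c) - 1595 = (c**2 - 832*c**3/3) - 1595 = -1595 + c**2 - 832*c**3/3)
O(1827)/4097608 - 3050969/1710232 = (-1595 + 1827**2 - 832/3*1827**3)/4097608 - 3050969/1710232 = (-1595 + 3337929 - 832/3*6098396283)*(1/4097608) - 3050969*1/1710232 = (-1595 + 3337929 - 1691288569152)*(1/4097608) - 3050969/1710232 = -1691285232818*1/4097608 - 3050969/1710232 = -845642616409/2048804 - 3050969/1710232 = -361562828495971991/875982540632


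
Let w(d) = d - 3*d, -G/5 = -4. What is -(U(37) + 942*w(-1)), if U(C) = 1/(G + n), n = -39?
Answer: -35795/19 ≈ -1883.9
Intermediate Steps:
G = 20 (G = -5*(-4) = 20)
w(d) = -2*d
U(C) = -1/19 (U(C) = 1/(20 - 39) = 1/(-19) = -1/19)
-(U(37) + 942*w(-1)) = -(-1/19 + 942*(-2*(-1))) = -(-1/19 + 942*2) = -(-1/19 + 1884) = -1*35795/19 = -35795/19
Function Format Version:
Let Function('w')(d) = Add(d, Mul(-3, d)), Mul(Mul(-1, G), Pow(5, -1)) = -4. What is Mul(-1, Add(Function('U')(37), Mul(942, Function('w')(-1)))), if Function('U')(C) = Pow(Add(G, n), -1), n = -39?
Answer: Rational(-35795, 19) ≈ -1883.9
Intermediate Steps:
G = 20 (G = Mul(-5, -4) = 20)
Function('w')(d) = Mul(-2, d)
Function('U')(C) = Rational(-1, 19) (Function('U')(C) = Pow(Add(20, -39), -1) = Pow(-19, -1) = Rational(-1, 19))
Mul(-1, Add(Function('U')(37), Mul(942, Function('w')(-1)))) = Mul(-1, Add(Rational(-1, 19), Mul(942, Mul(-2, -1)))) = Mul(-1, Add(Rational(-1, 19), Mul(942, 2))) = Mul(-1, Add(Rational(-1, 19), 1884)) = Mul(-1, Rational(35795, 19)) = Rational(-35795, 19)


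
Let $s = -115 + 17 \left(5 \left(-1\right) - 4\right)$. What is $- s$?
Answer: $268$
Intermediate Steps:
$s = -268$ ($s = -115 + 17 \left(-5 - 4\right) = -115 + 17 \left(-9\right) = -115 - 153 = -268$)
$- s = \left(-1\right) \left(-268\right) = 268$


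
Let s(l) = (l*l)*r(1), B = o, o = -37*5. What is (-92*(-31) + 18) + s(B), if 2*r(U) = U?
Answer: 39965/2 ≈ 19983.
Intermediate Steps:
r(U) = U/2
o = -185
B = -185
s(l) = l**2/2 (s(l) = (l*l)*((1/2)*1) = l**2*(1/2) = l**2/2)
(-92*(-31) + 18) + s(B) = (-92*(-31) + 18) + (1/2)*(-185)**2 = (2852 + 18) + (1/2)*34225 = 2870 + 34225/2 = 39965/2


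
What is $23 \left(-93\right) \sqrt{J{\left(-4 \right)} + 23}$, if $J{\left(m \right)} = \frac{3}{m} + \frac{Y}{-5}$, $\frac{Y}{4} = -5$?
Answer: $- \frac{2139 \sqrt{105}}{2} \approx -10959.0$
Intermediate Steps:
$Y = -20$ ($Y = 4 \left(-5\right) = -20$)
$J{\left(m \right)} = 4 + \frac{3}{m}$ ($J{\left(m \right)} = \frac{3}{m} - \frac{20}{-5} = \frac{3}{m} - -4 = \frac{3}{m} + 4 = 4 + \frac{3}{m}$)
$23 \left(-93\right) \sqrt{J{\left(-4 \right)} + 23} = 23 \left(-93\right) \sqrt{\left(4 + \frac{3}{-4}\right) + 23} = - 2139 \sqrt{\left(4 + 3 \left(- \frac{1}{4}\right)\right) + 23} = - 2139 \sqrt{\left(4 - \frac{3}{4}\right) + 23} = - 2139 \sqrt{\frac{13}{4} + 23} = - 2139 \sqrt{\frac{105}{4}} = - 2139 \frac{\sqrt{105}}{2} = - \frac{2139 \sqrt{105}}{2}$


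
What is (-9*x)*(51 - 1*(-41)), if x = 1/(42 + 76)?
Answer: -414/59 ≈ -7.0170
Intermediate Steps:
x = 1/118 ≈ 0.0084746
(-9*x)*(51 - 1*(-41)) = (-9*1/118)*(51 - 1*(-41)) = -9*(51 + 41)/118 = -9/118*92 = -414/59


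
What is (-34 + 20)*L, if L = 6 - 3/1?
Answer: -42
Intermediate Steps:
L = 3 (L = 6 - 3 = 3)
(-34 + 20)*L = (-34 + 20)*3 = -14*3 = -42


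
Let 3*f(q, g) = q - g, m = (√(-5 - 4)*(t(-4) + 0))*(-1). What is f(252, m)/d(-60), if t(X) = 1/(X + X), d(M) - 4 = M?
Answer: -3/2 + I/448 ≈ -1.5 + 0.0022321*I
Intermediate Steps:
d(M) = 4 + M
t(X) = 1/(2*X)
m = 3*I/8 (m = (√(-5 - 4)*((½)/(-4) + 0))*(-1) = (√(-9)*((½)*(-¼) + 0))*(-1) = ((3*I)*(-⅛ + 0))*(-1) = ((3*I)*(-⅛))*(-1) = -3*I/8*(-1) = 3*I/8 ≈ 0.375*I)
f(q, g) = -g/3 + q/3 (f(q, g) = (q - g)/3 = -g/3 + q/3)
f(252, m)/d(-60) = (-I/8 + (⅓)*252)/(4 - 60) = (-I/8 + 84)/(-56) = (84 - I/8)*(-1/56) = -3/2 + I/448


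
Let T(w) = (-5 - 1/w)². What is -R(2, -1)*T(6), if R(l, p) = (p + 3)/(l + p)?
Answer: -961/18 ≈ -53.389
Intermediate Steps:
R(l, p) = (3 + p)/(l + p)
-R(2, -1)*T(6) = -(3 - 1)/(2 - 1)*(1 + 5*6)²/6² = -2/1*(1 + 30)²/36 = -1*2*(1/36)*31² = -2*(1/36)*961 = -2*961/36 = -1*961/18 = -961/18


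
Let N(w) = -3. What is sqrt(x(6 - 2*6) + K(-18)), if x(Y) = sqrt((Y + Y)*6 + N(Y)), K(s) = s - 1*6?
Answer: sqrt(-24 + 5*I*sqrt(3)) ≈ 0.87026 + 4.9757*I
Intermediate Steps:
K(s) = -6 + s (K(s) = s - 6 = -6 + s)
x(Y) = sqrt(-3 + 12*Y) (x(Y) = sqrt((Y + Y)*6 - 3) = sqrt((2*Y)*6 - 3) = sqrt(12*Y - 3) = sqrt(-3 + 12*Y))
sqrt(x(6 - 2*6) + K(-18)) = sqrt(sqrt(-3 + 12*(6 - 2*6)) + (-6 - 18)) = sqrt(sqrt(-3 + 12*(6 - 12)) - 24) = sqrt(sqrt(-3 + 12*(-6)) - 24) = sqrt(sqrt(-3 - 72) - 24) = sqrt(sqrt(-75) - 24) = sqrt(5*I*sqrt(3) - 24) = sqrt(-24 + 5*I*sqrt(3))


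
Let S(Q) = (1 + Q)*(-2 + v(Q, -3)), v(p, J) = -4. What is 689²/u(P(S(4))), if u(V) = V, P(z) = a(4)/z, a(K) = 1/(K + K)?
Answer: -113933040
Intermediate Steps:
a(K) = 1/(2*K)
S(Q) = -6 - 6*Q (S(Q) = (1 + Q)*(-2 - 4) = (1 + Q)*(-6) = -6 - 6*Q)
P(z) = 1/(8*z) (P(z) = ((½)/4)/z = ((½)*(¼))/z = 1/(8*z))
689²/u(P(S(4))) = 689²/((1/(8*(-6 - 6*4)))) = 474721/((1/(8*(-6 - 24)))) = 474721/(((⅛)/(-30))) = 474721/(((⅛)*(-1/30))) = 474721/(-1/240) = 474721*(-240) = -113933040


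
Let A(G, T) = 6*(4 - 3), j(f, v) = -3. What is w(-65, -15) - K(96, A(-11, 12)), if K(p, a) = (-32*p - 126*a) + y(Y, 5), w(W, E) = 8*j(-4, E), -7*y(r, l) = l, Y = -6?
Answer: 26633/7 ≈ 3804.7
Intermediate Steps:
y(r, l) = -l/7
A(G, T) = 6 (A(G, T) = 6*1 = 6)
w(W, E) = -24 (w(W, E) = 8*(-3) = -24)
K(p, a) = -5/7 - 126*a - 32*p (K(p, a) = (-32*p - 126*a) - 1/7*5 = (-126*a - 32*p) - 5/7 = -5/7 - 126*a - 32*p)
w(-65, -15) - K(96, A(-11, 12)) = -24 - (-5/7 - 126*6 - 32*96) = -24 - (-5/7 - 756 - 3072) = -24 - 1*(-26801/7) = -24 + 26801/7 = 26633/7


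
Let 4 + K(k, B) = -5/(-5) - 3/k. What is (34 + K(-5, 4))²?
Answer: 24964/25 ≈ 998.56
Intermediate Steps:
K(k, B) = -3 - 3/k (K(k, B) = -4 + (-5/(-5) - 3/k) = -4 + (-5*(-⅕) - 3/k) = -4 + (1 - 3/k) = -3 - 3/k)
(34 + K(-5, 4))² = (34 + (-3 - 3/(-5)))² = (34 + (-3 - 3*(-⅕)))² = (34 + (-3 + ⅗))² = (34 - 12/5)² = (158/5)² = 24964/25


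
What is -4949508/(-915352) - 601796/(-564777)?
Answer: 836555862977/129242439126 ≈ 6.4728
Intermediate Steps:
-4949508/(-915352) - 601796/(-564777) = -4949508*(-1/915352) - 601796*(-1/564777) = 1237377/228838 + 601796/564777 = 836555862977/129242439126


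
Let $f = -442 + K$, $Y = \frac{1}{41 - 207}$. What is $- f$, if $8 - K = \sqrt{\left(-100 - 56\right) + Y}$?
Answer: $434 + \frac{i \sqrt{4298902}}{166} \approx 434.0 + 12.49 i$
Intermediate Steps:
$Y = - \frac{1}{166}$ ($Y = \frac{1}{-166} = - \frac{1}{166} \approx -0.0060241$)
$K = 8 - \frac{i \sqrt{4298902}}{166}$ ($K = 8 - \sqrt{\left(-100 - 56\right) - \frac{1}{166}} = 8 - \sqrt{-156 - \frac{1}{166}} = 8 - \sqrt{- \frac{25897}{166}} = 8 - \frac{i \sqrt{4298902}}{166} \approx 8.0 - 12.49 i$)
$f = -434 - \frac{i \sqrt{4298902}}{166}$ ($f = -442 + \left(8 - \frac{i \sqrt{4298902}}{166}\right) = -434 - \frac{i \sqrt{4298902}}{166} \approx -434.0 - 12.49 i$)
$- f = - (-434 - \frac{i \sqrt{4298902}}{166}) = 434 + \frac{i \sqrt{4298902}}{166}$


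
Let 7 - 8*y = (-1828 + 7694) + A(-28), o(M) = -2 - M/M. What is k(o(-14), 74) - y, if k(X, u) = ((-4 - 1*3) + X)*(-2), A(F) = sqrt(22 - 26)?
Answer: 6019/8 + I/4 ≈ 752.38 + 0.25*I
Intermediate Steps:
A(F) = 2*I (A(F) = sqrt(-4) = 2*I)
o(M) = -3 (o(M) = -2 - 1*1 = -2 - 1 = -3)
k(X, u) = 14 - 2*X (k(X, u) = ((-4 - 3) + X)*(-2) = (-7 + X)*(-2) = 14 - 2*X)
y = -5859/8 - I/4 (y = 7/8 - ((-1828 + 7694) + 2*I)/8 = 7/8 - (5866 + 2*I)/8 = 7/8 + (-2933/4 - I/4) = -5859/8 - I/4 ≈ -732.38 - 0.25*I)
k(o(-14), 74) - y = (14 - 2*(-3)) - (-5859/8 - I/4) = (14 + 6) + (5859/8 + I/4) = 20 + (5859/8 + I/4) = 6019/8 + I/4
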